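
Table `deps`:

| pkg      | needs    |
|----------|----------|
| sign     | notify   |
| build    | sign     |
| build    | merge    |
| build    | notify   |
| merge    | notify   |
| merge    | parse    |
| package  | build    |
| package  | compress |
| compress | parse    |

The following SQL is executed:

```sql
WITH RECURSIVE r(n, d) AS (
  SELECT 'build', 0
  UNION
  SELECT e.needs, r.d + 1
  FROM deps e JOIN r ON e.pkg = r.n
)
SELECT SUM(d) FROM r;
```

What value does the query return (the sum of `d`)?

7

Base: (build, d=0).
Iteration 1: edges from {build} -> (merge, d=1), (notify, d=1), (sign, d=1).
Iteration 2: edges from {merge,notify,sign} -> (notify, d=2), (parse, d=2). [UNION drops 1 duplicate row(s)]
Iteration 3: no outgoing edges from {notify,parse}; recursion stops.
SUM(d) = 0 + 1 + 1 + 1 + 2 + 2 = 7.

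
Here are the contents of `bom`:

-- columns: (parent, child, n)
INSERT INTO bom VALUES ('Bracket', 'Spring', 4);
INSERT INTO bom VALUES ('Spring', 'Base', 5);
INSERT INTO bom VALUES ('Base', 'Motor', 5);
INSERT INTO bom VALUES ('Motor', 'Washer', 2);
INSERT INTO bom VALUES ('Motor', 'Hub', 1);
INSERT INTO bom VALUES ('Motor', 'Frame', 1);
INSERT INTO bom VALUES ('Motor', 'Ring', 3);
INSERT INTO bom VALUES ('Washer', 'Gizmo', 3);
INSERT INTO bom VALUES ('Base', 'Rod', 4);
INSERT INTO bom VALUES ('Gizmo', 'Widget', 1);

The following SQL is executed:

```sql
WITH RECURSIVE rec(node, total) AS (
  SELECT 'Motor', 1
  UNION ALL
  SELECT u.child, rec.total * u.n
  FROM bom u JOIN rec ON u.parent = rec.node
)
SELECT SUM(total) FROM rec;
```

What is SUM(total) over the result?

Base: (Motor, total=1).
Iteration 1: components of {Motor} -> Frame = 1*1 = 1, Hub = 1*1 = 1, Ring = 1*3 = 3, Washer = 1*2 = 2.
Iteration 2: components of {Frame,Hub,Ring,Washer} -> Gizmo = 2*3 = 6.
Iteration 3: components of {Gizmo} -> Widget = 6*1 = 6.
Iteration 4: no further components; recursion stops.
SUM(total) = 1 + 2 + 1 + 1 + 3 + 6 + 6 = 20.

20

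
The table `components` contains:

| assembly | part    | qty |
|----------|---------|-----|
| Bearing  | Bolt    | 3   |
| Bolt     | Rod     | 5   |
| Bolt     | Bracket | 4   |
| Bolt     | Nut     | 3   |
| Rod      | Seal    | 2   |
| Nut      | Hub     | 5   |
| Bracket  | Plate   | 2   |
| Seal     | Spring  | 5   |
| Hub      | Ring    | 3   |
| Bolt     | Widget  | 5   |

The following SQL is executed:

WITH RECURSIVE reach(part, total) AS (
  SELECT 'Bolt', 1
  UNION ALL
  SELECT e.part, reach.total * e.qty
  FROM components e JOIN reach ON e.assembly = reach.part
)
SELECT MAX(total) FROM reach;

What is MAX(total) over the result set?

Base: (Bolt, total=1).
Iteration 1: components of {Bolt} -> Bracket = 1*4 = 4, Nut = 1*3 = 3, Rod = 1*5 = 5, Widget = 1*5 = 5.
Iteration 2: components of {Bracket,Nut,Rod,Widget} -> Hub = 3*5 = 15, Plate = 4*2 = 8, Seal = 5*2 = 10.
Iteration 3: components of {Hub,Plate,Seal} -> Ring = 15*3 = 45, Spring = 10*5 = 50.
Iteration 4: no further components; recursion stops.
total values: 1, 5, 4, 3, 5, 10, 8, 15, 50, 45; the maximum is 50.

50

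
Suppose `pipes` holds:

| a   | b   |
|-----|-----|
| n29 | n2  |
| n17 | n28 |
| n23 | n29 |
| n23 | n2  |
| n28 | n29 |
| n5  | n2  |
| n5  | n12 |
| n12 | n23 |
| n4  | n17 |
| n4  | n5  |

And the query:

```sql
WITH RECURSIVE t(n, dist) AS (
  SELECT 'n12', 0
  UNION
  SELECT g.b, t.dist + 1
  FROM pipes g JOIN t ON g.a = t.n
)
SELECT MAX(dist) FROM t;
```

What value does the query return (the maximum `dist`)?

Base: (n12, dist=0).
Iteration 1: edges from {n12} -> (n23, dist=1).
Iteration 2: edges from {n23} -> (n2, dist=2), (n29, dist=2).
Iteration 3: edges from {n2,n29} -> (n2, dist=3).
Iteration 4: no outgoing edges from {n2}; recursion stops.
dist values: 0, 1, 2, 2, 3; the maximum is 3.

3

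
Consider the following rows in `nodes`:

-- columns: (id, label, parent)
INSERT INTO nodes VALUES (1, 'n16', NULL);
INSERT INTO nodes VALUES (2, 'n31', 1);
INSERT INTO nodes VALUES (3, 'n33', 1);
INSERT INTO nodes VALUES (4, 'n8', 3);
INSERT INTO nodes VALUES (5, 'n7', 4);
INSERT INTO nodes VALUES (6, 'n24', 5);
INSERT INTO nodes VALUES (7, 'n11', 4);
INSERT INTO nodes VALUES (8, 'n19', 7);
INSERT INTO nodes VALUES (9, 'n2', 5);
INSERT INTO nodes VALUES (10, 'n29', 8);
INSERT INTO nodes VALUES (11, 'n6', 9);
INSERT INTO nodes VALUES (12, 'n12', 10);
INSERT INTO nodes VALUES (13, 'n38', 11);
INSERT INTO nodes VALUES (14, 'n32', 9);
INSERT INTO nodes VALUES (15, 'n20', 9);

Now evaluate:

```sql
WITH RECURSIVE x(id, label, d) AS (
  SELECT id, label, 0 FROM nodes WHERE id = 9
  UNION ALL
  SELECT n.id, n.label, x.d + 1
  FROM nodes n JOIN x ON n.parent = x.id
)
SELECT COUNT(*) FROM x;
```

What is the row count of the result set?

Base: id=9 (n2) at d 0.
Iteration 1: rows with parent in {9} -> n6 (id 11, d 1), n32 (id 14, d 1), n20 (id 15, d 1).
Iteration 2: rows with parent in {11,14,15} -> n38 (id 13, d 2).
Iteration 3: no rows with parent in {13}; recursion stops.
Total rows emitted: 5.

5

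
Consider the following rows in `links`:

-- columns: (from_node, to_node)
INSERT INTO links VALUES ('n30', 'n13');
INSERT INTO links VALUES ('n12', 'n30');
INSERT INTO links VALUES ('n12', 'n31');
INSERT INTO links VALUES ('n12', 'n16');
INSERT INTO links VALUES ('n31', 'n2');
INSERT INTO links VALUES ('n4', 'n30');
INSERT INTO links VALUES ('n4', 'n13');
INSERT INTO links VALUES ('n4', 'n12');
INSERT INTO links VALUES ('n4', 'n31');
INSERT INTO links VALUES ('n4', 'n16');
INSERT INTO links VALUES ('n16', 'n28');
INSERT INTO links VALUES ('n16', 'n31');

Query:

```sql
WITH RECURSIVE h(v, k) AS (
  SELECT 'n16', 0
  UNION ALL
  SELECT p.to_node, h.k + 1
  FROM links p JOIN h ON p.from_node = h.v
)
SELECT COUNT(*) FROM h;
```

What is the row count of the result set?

4

Base: (n16, k=0).
Iteration 1: edges from {n16} -> (n28, k=1), (n31, k=1).
Iteration 2: edges from {n28,n31} -> (n2, k=2).
Iteration 3: no outgoing edges from {n2}; recursion stops.
Total rows emitted: 4.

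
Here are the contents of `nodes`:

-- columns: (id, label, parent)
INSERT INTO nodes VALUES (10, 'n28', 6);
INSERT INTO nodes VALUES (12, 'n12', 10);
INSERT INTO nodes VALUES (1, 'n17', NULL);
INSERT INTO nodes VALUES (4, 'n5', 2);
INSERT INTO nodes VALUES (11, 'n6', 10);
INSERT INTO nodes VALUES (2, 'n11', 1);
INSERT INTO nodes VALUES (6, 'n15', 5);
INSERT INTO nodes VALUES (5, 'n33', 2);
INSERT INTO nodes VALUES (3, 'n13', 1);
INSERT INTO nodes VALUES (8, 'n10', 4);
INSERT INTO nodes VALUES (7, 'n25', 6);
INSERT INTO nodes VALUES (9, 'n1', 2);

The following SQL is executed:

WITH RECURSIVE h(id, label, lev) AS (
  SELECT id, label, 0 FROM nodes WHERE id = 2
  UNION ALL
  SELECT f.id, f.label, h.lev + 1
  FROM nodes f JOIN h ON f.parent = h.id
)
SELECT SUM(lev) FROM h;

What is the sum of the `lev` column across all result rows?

Base: id=2 (n11) at lev 0.
Iteration 1: rows with parent in {2} -> n5 (id 4, lev 1), n33 (id 5, lev 1), n1 (id 9, lev 1).
Iteration 2: rows with parent in {4,5,9} -> n15 (id 6, lev 2), n10 (id 8, lev 2).
Iteration 3: rows with parent in {6,8} -> n25 (id 7, lev 3), n28 (id 10, lev 3).
Iteration 4: rows with parent in {7,10} -> n6 (id 11, lev 4), n12 (id 12, lev 4).
Iteration 5: no rows with parent in {11,12}; recursion stops.
SUM(lev) = 0 + 1 + 1 + 1 + 2 + 2 + 3 + 3 + 4 + 4 = 21.

21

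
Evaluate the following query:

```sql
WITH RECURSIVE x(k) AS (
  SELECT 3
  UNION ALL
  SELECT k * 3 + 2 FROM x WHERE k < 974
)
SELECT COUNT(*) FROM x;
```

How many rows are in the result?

7

Base: k=3.
Iteration 1: 3 < 974 holds -> k = 3 * 3 + 2 = 11.
Iteration 2: 11 < 974 holds -> k = 11 * 3 + 2 = 35.
Iteration 3: 35 < 974 holds -> k = 35 * 3 + 2 = 107.
Iteration 4: 107 < 974 holds -> k = 107 * 3 + 2 = 323.
Iteration 5: 323 < 974 holds -> k = 323 * 3 + 2 = 971.
Iteration 6: 971 < 974 holds -> k = 971 * 3 + 2 = 2915.
Iteration 7: 2915 < 974 fails; recursion stops.
Total rows emitted: 7.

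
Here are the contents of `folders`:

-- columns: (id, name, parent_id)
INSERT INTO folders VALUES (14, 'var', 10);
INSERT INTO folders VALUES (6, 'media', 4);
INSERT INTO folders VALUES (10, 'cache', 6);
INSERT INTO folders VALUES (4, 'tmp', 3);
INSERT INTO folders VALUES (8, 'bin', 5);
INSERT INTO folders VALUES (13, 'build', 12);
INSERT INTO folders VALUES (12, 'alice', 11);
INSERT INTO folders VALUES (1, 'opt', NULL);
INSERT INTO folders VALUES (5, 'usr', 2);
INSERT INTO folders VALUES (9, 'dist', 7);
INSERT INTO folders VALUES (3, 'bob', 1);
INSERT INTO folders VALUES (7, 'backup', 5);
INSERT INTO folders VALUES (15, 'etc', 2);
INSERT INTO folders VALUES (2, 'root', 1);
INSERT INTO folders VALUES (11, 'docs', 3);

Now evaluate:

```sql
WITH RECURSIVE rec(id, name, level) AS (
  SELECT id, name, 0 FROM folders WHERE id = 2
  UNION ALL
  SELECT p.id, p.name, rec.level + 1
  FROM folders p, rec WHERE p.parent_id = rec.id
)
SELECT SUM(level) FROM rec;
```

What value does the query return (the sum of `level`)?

9

Base: id=2 (root) at level 0.
Iteration 1: rows with parent_id in {2} -> usr (id 5, level 1), etc (id 15, level 1).
Iteration 2: rows with parent_id in {5,15} -> backup (id 7, level 2), bin (id 8, level 2).
Iteration 3: rows with parent_id in {7,8} -> dist (id 9, level 3).
Iteration 4: no rows with parent_id in {9}; recursion stops.
SUM(level) = 0 + 1 + 1 + 2 + 2 + 3 = 9.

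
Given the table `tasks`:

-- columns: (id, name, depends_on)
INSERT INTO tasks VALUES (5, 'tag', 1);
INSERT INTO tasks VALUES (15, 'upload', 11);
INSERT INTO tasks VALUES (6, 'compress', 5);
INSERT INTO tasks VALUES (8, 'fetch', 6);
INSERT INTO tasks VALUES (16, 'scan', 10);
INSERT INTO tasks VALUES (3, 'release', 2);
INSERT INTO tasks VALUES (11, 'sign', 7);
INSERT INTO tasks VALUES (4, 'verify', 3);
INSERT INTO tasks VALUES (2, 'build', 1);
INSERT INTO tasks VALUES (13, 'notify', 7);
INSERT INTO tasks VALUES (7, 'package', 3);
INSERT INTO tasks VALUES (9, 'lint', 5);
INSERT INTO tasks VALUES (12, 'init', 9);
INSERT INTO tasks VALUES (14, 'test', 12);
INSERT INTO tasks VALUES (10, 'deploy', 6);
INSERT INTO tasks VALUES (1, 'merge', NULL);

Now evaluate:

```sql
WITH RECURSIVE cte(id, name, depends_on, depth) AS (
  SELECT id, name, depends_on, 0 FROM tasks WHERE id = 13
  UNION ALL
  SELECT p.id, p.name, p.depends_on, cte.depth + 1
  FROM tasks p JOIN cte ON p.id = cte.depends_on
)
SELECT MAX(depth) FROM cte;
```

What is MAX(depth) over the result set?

4

Base: id=13 (notify), depends_on=7, depth 0.
Iteration 1: join on id=7 -> package (id 7, depends_on=3, depth 1).
Iteration 2: join on id=3 -> release (id 3, depends_on=2, depth 2).
Iteration 3: join on id=2 -> build (id 2, depends_on=1, depth 3).
Iteration 4: join on id=1 -> merge (id 1, depends_on=NULL, depth 4).
Iteration 5: depends_on is NULL; no match; recursion stops.
depth values: 0, 1, 2, 3, 4; the maximum is 4.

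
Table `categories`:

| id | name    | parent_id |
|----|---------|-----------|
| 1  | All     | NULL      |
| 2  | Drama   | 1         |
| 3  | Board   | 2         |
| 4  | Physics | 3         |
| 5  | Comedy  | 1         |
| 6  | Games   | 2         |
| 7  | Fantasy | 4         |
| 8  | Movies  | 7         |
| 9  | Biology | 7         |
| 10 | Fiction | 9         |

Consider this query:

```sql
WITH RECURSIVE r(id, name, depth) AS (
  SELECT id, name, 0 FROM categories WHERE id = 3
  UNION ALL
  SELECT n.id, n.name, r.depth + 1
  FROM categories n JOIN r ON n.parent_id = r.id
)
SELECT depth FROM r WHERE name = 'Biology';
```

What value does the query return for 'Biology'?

3

Base: id=3 (Board) at depth 0.
Iteration 1: rows with parent_id in {3} -> Physics (id 4, depth 1).
Iteration 2: rows with parent_id in {4} -> Fantasy (id 7, depth 2).
Iteration 3: rows with parent_id in {7} -> Movies (id 8, depth 3), Biology (id 9, depth 3).
Iteration 4: rows with parent_id in {8,9} -> Fiction (id 10, depth 4).
Iteration 5: no rows with parent_id in {10}; recursion stops.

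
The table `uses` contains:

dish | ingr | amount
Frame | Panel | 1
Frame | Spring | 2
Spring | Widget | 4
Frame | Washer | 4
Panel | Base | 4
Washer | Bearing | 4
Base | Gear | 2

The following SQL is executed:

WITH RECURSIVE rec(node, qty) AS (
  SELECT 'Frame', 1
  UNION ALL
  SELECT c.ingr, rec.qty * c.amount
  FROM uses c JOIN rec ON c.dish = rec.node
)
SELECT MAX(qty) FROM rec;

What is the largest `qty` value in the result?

16

Base: (Frame, qty=1).
Iteration 1: components of {Frame} -> Panel = 1*1 = 1, Spring = 1*2 = 2, Washer = 1*4 = 4.
Iteration 2: components of {Panel,Spring,Washer} -> Base = 1*4 = 4, Bearing = 4*4 = 16, Widget = 2*4 = 8.
Iteration 3: components of {Base,Bearing,Widget} -> Gear = 4*2 = 8.
Iteration 4: no further components; recursion stops.
qty values: 1, 1, 2, 4, 4, 8, 16, 8; the maximum is 16.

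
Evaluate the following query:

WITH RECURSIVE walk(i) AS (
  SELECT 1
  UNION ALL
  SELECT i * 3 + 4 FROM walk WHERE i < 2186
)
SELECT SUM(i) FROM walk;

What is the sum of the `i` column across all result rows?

Base: i=1.
Iteration 1: 1 < 2186 holds -> i = 1 * 3 + 4 = 7.
Iteration 2: 7 < 2186 holds -> i = 7 * 3 + 4 = 25.
Iteration 3: 25 < 2186 holds -> i = 25 * 3 + 4 = 79.
Iteration 4: 79 < 2186 holds -> i = 79 * 3 + 4 = 241.
Iteration 5: 241 < 2186 holds -> i = 241 * 3 + 4 = 727.
Iteration 6: 727 < 2186 holds -> i = 727 * 3 + 4 = 2185.
Iteration 7: 2185 < 2186 holds -> i = 2185 * 3 + 4 = 6559.
Iteration 8: 6559 < 2186 fails; recursion stops.
SUM(i) = 1 + 7 + 25 + 79 + 241 + 727 + 2185 + 6559 = 9824.

9824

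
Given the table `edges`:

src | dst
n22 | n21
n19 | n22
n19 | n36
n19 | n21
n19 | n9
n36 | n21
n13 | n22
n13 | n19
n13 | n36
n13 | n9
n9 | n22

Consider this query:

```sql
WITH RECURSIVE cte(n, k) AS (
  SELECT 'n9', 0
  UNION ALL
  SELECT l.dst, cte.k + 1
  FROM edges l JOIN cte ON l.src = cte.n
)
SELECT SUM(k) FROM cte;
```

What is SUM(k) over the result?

Base: (n9, k=0).
Iteration 1: edges from {n9} -> (n22, k=1).
Iteration 2: edges from {n22} -> (n21, k=2).
Iteration 3: no outgoing edges from {n21}; recursion stops.
SUM(k) = 0 + 1 + 2 = 3.

3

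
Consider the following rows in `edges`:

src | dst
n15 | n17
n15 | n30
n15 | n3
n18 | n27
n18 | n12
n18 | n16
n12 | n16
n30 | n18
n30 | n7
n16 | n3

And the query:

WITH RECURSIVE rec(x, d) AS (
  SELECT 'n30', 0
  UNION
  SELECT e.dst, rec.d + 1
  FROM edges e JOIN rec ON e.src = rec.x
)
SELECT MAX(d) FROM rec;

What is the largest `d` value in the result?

4

Base: (n30, d=0).
Iteration 1: edges from {n30} -> (n18, d=1), (n7, d=1).
Iteration 2: edges from {n18,n7} -> (n12, d=2), (n16, d=2), (n27, d=2).
Iteration 3: edges from {n12,n16,n27} -> (n16, d=3), (n3, d=3).
Iteration 4: edges from {n16,n3} -> (n3, d=4).
Iteration 5: no outgoing edges from {n3}; recursion stops.
d values: 0, 1, 1, 2, 2, 2, 3, 3, 4; the maximum is 4.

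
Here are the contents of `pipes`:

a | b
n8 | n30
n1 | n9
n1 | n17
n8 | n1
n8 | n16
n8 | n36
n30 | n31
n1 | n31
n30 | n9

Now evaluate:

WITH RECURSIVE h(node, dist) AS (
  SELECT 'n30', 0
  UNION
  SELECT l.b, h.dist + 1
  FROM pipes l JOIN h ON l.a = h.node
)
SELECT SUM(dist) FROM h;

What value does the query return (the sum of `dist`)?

2

Base: (n30, dist=0).
Iteration 1: edges from {n30} -> (n31, dist=1), (n9, dist=1).
Iteration 2: no outgoing edges from {n31,n9}; recursion stops.
SUM(dist) = 0 + 1 + 1 = 2.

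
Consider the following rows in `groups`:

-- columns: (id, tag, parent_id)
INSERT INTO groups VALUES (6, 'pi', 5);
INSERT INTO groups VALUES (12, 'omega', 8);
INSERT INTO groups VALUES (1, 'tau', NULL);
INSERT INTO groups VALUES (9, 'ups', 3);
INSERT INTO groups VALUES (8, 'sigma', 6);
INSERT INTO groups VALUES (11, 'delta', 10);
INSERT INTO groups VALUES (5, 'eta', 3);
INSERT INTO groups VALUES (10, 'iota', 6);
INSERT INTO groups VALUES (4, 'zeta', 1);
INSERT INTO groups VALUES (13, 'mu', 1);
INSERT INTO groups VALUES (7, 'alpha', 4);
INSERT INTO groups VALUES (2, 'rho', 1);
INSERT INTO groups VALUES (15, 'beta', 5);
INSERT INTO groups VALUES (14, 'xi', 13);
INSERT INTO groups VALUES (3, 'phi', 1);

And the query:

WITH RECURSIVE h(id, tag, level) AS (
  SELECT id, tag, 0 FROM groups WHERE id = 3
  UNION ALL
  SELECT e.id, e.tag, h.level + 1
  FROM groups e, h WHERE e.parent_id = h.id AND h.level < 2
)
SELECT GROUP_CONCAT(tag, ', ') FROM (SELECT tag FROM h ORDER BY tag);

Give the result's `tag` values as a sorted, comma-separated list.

Base: id=3 (phi) at level 0.
Iteration 1: rows with parent_id in {3} -> eta (id 5, level 1), ups (id 9, level 1).
Iteration 2: rows with parent_id in {5,9} -> pi (id 6, level 2), beta (id 15, level 2).
Iteration 3: level < 2 fails for all current rows; recursion stops.

beta, eta, phi, pi, ups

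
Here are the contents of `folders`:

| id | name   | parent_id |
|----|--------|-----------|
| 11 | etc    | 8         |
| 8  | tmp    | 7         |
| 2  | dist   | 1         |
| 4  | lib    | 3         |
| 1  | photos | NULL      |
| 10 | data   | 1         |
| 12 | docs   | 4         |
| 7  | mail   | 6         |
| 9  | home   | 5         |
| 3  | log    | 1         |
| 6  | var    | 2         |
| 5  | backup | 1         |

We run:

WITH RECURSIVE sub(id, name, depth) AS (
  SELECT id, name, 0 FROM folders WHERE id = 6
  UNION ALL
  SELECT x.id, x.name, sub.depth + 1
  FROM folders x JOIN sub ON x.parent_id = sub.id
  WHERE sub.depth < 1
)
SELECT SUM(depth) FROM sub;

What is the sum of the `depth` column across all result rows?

1

Base: id=6 (var) at depth 0.
Iteration 1: rows with parent_id in {6} -> mail (id 7, depth 1).
Iteration 2: depth < 1 fails for all current rows; recursion stops.
SUM(depth) = 0 + 1 = 1.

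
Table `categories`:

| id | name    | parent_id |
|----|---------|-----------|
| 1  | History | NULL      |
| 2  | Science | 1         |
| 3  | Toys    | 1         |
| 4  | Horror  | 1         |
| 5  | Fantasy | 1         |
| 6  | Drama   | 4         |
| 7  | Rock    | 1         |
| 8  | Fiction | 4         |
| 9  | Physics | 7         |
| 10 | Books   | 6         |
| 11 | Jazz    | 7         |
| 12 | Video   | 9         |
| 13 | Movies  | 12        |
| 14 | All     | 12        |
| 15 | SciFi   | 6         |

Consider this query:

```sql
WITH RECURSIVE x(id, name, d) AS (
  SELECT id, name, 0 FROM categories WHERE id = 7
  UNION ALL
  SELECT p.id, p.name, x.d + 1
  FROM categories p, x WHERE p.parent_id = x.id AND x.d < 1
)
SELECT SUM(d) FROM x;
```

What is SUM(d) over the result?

2

Base: id=7 (Rock) at d 0.
Iteration 1: rows with parent_id in {7} -> Physics (id 9, d 1), Jazz (id 11, d 1).
Iteration 2: d < 1 fails for all current rows; recursion stops.
SUM(d) = 0 + 1 + 1 = 2.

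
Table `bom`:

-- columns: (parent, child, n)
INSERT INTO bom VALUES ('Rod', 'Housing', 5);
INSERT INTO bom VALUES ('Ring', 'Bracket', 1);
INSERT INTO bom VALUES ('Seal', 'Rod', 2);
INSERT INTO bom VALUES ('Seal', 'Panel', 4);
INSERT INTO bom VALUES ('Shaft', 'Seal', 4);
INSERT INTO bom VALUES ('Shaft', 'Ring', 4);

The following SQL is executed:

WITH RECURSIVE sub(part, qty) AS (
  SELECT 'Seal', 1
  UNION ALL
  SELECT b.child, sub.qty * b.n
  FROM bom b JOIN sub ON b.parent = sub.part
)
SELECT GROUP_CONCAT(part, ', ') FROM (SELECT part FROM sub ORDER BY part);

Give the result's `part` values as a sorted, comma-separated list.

Base: (Seal, qty=1).
Iteration 1: components of {Seal} -> Panel = 1*4 = 4, Rod = 1*2 = 2.
Iteration 2: components of {Panel,Rod} -> Housing = 2*5 = 10.
Iteration 3: no further components; recursion stops.

Housing, Panel, Rod, Seal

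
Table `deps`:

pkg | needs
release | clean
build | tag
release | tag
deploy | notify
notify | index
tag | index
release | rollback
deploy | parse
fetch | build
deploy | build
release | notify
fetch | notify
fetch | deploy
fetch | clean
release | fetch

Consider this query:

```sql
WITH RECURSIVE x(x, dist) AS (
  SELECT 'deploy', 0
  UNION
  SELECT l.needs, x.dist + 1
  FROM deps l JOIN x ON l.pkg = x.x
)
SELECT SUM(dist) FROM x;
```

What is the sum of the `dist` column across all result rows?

10

Base: (deploy, dist=0).
Iteration 1: edges from {deploy} -> (build, dist=1), (notify, dist=1), (parse, dist=1).
Iteration 2: edges from {build,notify,parse} -> (index, dist=2), (tag, dist=2).
Iteration 3: edges from {index,tag} -> (index, dist=3).
Iteration 4: no outgoing edges from {index}; recursion stops.
SUM(dist) = 0 + 1 + 1 + 1 + 2 + 2 + 3 = 10.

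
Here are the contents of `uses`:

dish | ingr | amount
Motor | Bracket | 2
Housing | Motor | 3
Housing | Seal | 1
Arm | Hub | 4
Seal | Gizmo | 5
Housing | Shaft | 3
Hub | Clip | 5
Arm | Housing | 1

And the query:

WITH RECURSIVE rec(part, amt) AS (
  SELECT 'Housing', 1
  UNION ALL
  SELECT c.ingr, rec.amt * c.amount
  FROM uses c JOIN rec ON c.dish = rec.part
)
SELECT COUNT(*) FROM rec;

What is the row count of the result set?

6

Base: (Housing, amt=1).
Iteration 1: components of {Housing} -> Motor = 1*3 = 3, Seal = 1*1 = 1, Shaft = 1*3 = 3.
Iteration 2: components of {Motor,Seal,Shaft} -> Bracket = 3*2 = 6, Gizmo = 1*5 = 5.
Iteration 3: no further components; recursion stops.
Total rows emitted: 6.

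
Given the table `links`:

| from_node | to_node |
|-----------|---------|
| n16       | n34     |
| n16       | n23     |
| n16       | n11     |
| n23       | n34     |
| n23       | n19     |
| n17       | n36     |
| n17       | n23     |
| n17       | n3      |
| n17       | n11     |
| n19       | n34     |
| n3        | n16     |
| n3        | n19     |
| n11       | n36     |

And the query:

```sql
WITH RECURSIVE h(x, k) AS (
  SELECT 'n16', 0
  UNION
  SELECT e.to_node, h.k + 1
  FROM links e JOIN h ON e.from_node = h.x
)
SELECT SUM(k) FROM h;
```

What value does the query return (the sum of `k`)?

12

Base: (n16, k=0).
Iteration 1: edges from {n16} -> (n11, k=1), (n23, k=1), (n34, k=1).
Iteration 2: edges from {n11,n23,n34} -> (n19, k=2), (n34, k=2), (n36, k=2).
Iteration 3: edges from {n19,n34,n36} -> (n34, k=3).
Iteration 4: no outgoing edges from {n34}; recursion stops.
SUM(k) = 0 + 1 + 1 + 1 + 2 + 2 + 2 + 3 = 12.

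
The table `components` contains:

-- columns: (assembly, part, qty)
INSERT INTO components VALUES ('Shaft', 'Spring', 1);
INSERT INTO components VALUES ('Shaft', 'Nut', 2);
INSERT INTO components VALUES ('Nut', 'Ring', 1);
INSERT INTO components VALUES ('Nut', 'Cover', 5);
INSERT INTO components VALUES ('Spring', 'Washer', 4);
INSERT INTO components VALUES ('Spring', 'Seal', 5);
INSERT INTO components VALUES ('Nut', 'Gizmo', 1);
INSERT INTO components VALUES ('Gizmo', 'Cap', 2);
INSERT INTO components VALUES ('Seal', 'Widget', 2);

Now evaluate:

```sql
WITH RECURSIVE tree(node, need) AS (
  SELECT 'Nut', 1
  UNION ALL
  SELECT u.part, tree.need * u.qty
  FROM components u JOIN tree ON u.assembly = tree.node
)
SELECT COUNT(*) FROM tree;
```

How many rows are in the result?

5

Base: (Nut, need=1).
Iteration 1: components of {Nut} -> Cover = 1*5 = 5, Gizmo = 1*1 = 1, Ring = 1*1 = 1.
Iteration 2: components of {Cover,Gizmo,Ring} -> Cap = 1*2 = 2.
Iteration 3: no further components; recursion stops.
Total rows emitted: 5.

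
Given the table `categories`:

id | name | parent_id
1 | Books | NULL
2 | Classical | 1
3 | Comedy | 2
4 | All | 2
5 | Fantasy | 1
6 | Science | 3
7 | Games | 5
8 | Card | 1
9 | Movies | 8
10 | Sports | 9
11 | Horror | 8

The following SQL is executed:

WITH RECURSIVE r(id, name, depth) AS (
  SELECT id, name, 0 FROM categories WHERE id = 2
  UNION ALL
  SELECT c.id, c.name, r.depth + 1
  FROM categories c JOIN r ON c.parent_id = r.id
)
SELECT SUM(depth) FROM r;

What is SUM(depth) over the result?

Base: id=2 (Classical) at depth 0.
Iteration 1: rows with parent_id in {2} -> Comedy (id 3, depth 1), All (id 4, depth 1).
Iteration 2: rows with parent_id in {3,4} -> Science (id 6, depth 2).
Iteration 3: no rows with parent_id in {6}; recursion stops.
SUM(depth) = 0 + 1 + 1 + 2 = 4.

4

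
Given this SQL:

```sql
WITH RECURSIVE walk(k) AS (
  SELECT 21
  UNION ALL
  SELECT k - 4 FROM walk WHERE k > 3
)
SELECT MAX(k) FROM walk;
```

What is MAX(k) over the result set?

21

Base: k=21.
Iteration 1: 21 > 3 holds -> k = 21 - 4 = 17.
Iteration 2: 17 > 3 holds -> k = 17 - 4 = 13.
Iteration 3: 13 > 3 holds -> k = 13 - 4 = 9.
Iteration 4: 9 > 3 holds -> k = 9 - 4 = 5.
Iteration 5: 5 > 3 holds -> k = 5 - 4 = 1.
Iteration 6: 1 > 3 fails; recursion stops.
k values: 21, 17, 13, 9, 5, 1; the maximum is 21.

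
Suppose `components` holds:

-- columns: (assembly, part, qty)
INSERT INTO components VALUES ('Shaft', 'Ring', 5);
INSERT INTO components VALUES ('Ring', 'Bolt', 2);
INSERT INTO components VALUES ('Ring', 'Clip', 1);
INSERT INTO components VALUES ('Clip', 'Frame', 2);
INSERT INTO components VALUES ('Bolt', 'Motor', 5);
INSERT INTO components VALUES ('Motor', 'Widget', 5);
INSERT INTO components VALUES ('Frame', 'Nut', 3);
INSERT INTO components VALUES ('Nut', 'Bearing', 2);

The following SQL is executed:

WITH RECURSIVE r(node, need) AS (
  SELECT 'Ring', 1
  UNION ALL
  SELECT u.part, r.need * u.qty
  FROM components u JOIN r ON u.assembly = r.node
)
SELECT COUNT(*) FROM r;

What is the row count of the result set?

Base: (Ring, need=1).
Iteration 1: components of {Ring} -> Bolt = 1*2 = 2, Clip = 1*1 = 1.
Iteration 2: components of {Bolt,Clip} -> Frame = 1*2 = 2, Motor = 2*5 = 10.
Iteration 3: components of {Frame,Motor} -> Nut = 2*3 = 6, Widget = 10*5 = 50.
Iteration 4: components of {Nut,Widget} -> Bearing = 6*2 = 12.
Iteration 5: no further components; recursion stops.
Total rows emitted: 8.

8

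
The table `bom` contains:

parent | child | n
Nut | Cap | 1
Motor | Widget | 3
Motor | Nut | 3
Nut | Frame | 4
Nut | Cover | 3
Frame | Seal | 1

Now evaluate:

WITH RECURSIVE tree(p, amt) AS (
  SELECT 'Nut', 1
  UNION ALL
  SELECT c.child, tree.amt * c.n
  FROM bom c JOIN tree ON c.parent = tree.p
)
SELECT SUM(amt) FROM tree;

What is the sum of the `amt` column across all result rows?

13

Base: (Nut, amt=1).
Iteration 1: components of {Nut} -> Cap = 1*1 = 1, Cover = 1*3 = 3, Frame = 1*4 = 4.
Iteration 2: components of {Cap,Cover,Frame} -> Seal = 4*1 = 4.
Iteration 3: no further components; recursion stops.
SUM(amt) = 1 + 4 + 3 + 1 + 4 = 13.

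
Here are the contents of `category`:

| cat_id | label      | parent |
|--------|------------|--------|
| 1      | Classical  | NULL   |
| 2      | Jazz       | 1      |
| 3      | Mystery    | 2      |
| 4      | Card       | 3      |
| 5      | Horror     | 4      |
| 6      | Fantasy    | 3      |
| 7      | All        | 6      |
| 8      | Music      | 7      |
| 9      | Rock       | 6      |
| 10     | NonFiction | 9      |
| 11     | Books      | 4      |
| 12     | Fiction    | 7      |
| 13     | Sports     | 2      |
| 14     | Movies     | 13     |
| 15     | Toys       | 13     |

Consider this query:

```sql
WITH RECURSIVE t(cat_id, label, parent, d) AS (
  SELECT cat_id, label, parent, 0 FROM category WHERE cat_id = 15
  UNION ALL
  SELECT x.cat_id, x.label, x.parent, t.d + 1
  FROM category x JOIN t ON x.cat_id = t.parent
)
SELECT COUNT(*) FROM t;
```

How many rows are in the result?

4

Base: cat_id=15 (Toys), parent=13, d 0.
Iteration 1: join on cat_id=13 -> Sports (id 13, parent=2, d 1).
Iteration 2: join on cat_id=2 -> Jazz (id 2, parent=1, d 2).
Iteration 3: join on cat_id=1 -> Classical (id 1, parent=NULL, d 3).
Iteration 4: parent is NULL; no match; recursion stops.
Total rows emitted: 4.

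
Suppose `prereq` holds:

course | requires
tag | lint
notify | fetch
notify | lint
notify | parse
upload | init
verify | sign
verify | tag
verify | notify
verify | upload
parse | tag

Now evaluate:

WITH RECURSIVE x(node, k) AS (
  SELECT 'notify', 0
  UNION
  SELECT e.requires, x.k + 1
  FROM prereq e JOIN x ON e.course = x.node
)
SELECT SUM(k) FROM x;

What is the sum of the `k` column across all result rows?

8

Base: (notify, k=0).
Iteration 1: edges from {notify} -> (fetch, k=1), (lint, k=1), (parse, k=1).
Iteration 2: edges from {fetch,lint,parse} -> (tag, k=2).
Iteration 3: edges from {tag} -> (lint, k=3).
Iteration 4: no outgoing edges from {lint}; recursion stops.
SUM(k) = 0 + 1 + 1 + 1 + 2 + 3 = 8.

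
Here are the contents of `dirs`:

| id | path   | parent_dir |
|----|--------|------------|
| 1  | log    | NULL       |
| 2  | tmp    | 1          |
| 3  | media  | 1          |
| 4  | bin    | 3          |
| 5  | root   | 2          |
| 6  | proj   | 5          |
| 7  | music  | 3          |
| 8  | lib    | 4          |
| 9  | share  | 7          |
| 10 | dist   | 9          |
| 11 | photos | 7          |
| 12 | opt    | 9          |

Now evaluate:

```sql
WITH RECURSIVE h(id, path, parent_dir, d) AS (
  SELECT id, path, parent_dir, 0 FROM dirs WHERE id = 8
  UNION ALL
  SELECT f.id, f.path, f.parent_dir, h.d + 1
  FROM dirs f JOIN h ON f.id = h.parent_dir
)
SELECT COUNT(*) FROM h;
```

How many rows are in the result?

Base: id=8 (lib), parent_dir=4, d 0.
Iteration 1: join on id=4 -> bin (id 4, parent_dir=3, d 1).
Iteration 2: join on id=3 -> media (id 3, parent_dir=1, d 2).
Iteration 3: join on id=1 -> log (id 1, parent_dir=NULL, d 3).
Iteration 4: parent_dir is NULL; no match; recursion stops.
Total rows emitted: 4.

4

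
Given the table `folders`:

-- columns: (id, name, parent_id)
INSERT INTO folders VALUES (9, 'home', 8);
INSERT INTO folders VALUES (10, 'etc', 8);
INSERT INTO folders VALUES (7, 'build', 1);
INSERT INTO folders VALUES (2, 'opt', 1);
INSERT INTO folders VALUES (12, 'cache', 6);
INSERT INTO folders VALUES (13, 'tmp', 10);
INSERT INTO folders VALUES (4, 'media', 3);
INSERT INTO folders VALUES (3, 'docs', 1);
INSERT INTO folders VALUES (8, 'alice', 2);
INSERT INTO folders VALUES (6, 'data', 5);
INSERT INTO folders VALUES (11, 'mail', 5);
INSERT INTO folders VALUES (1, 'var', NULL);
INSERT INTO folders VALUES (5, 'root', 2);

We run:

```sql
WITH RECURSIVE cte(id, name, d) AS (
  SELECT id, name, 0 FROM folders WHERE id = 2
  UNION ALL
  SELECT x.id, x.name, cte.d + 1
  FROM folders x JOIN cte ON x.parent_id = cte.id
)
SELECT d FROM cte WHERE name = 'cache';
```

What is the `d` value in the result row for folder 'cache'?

Base: id=2 (opt) at d 0.
Iteration 1: rows with parent_id in {2} -> root (id 5, d 1), alice (id 8, d 1).
Iteration 2: rows with parent_id in {5,8} -> data (id 6, d 2), home (id 9, d 2), etc (id 10, d 2), mail (id 11, d 2).
Iteration 3: rows with parent_id in {6,9,10,11} -> cache (id 12, d 3), tmp (id 13, d 3).
Iteration 4: no rows with parent_id in {12,13}; recursion stops.

3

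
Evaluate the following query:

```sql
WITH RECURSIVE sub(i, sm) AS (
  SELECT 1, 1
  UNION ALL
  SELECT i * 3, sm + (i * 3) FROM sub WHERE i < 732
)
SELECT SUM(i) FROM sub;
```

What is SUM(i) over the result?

3280

Base: i=1, sm=1.
Iteration 1: 1 < 732 holds -> i = 1 * 3 = 3, sm = 1 + 3 = 4.
Iteration 2: 3 < 732 holds -> i = 3 * 3 = 9, sm = 4 + 9 = 13.
Iteration 3: 9 < 732 holds -> i = 9 * 3 = 27, sm = 13 + 27 = 40.
Iteration 4: 27 < 732 holds -> i = 27 * 3 = 81, sm = 40 + 81 = 121.
Iteration 5: 81 < 732 holds -> i = 81 * 3 = 243, sm = 121 + 243 = 364.
Iteration 6: 243 < 732 holds -> i = 243 * 3 = 729, sm = 364 + 729 = 1093.
Iteration 7: 729 < 732 holds -> i = 729 * 3 = 2187, sm = 1093 + 2187 = 3280.
Iteration 8: 2187 < 732 fails; recursion stops.
SUM(i) = 1 + 3 + 9 + 27 + 81 + 243 + 729 + 2187 = 3280.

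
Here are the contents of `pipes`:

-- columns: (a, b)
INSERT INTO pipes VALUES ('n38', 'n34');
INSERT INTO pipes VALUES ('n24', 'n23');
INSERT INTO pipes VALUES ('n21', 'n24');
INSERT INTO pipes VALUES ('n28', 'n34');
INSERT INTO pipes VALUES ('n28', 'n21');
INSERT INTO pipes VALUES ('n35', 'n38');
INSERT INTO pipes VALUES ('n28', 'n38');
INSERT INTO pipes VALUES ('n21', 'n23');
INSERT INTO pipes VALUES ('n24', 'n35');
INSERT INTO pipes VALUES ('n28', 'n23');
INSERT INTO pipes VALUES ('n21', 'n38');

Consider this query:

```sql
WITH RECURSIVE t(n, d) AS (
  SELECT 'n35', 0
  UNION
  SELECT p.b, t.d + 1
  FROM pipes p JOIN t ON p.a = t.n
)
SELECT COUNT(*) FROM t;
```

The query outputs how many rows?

3

Base: (n35, d=0).
Iteration 1: edges from {n35} -> (n38, d=1).
Iteration 2: edges from {n38} -> (n34, d=2).
Iteration 3: no outgoing edges from {n34}; recursion stops.
Total rows emitted: 3.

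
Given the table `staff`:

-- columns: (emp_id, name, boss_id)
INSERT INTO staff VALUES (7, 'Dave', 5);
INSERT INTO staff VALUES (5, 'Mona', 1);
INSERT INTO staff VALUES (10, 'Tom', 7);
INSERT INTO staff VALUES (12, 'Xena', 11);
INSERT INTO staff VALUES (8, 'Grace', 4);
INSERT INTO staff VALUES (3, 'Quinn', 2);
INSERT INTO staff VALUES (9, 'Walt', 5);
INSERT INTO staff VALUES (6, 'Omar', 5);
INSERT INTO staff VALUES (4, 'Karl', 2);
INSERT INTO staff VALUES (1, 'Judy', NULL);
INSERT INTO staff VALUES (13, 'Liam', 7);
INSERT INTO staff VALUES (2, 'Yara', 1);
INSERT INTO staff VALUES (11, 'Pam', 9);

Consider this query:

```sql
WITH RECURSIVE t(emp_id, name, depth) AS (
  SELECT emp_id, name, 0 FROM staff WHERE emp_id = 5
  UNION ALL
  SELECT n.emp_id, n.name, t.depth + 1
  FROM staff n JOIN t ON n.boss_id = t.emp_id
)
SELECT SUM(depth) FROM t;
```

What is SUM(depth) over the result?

Base: emp_id=5 (Mona) at depth 0.
Iteration 1: rows with boss_id in {5} -> Omar (id 6, depth 1), Dave (id 7, depth 1), Walt (id 9, depth 1).
Iteration 2: rows with boss_id in {6,7,9} -> Tom (id 10, depth 2), Pam (id 11, depth 2), Liam (id 13, depth 2).
Iteration 3: rows with boss_id in {10,11,13} -> Xena (id 12, depth 3).
Iteration 4: no rows with boss_id in {12}; recursion stops.
SUM(depth) = 0 + 1 + 1 + 1 + 2 + 2 + 2 + 3 = 12.

12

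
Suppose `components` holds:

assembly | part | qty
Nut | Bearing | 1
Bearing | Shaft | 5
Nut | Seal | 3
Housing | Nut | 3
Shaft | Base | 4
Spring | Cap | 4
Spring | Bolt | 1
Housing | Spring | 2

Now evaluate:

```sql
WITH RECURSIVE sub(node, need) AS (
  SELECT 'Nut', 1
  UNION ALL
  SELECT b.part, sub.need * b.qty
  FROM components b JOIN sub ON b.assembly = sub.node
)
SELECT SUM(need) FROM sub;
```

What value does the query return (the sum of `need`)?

30

Base: (Nut, need=1).
Iteration 1: components of {Nut} -> Bearing = 1*1 = 1, Seal = 1*3 = 3.
Iteration 2: components of {Bearing,Seal} -> Shaft = 1*5 = 5.
Iteration 3: components of {Shaft} -> Base = 5*4 = 20.
Iteration 4: no further components; recursion stops.
SUM(need) = 1 + 3 + 1 + 5 + 20 = 30.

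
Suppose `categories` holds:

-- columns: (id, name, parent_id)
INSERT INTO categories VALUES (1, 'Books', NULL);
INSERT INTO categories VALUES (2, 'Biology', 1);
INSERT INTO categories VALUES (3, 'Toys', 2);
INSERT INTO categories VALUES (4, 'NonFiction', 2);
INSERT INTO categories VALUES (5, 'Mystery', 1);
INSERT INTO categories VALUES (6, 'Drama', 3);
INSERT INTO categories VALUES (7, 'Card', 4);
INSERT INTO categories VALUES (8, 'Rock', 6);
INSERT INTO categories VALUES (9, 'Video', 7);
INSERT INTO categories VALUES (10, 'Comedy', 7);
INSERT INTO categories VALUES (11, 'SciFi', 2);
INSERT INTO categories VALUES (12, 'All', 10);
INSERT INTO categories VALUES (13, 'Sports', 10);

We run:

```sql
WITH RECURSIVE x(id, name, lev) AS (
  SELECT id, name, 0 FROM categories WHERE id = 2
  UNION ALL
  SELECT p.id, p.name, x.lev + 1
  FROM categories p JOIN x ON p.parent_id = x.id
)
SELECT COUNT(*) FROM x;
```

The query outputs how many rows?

Base: id=2 (Biology) at lev 0.
Iteration 1: rows with parent_id in {2} -> Toys (id 3, lev 1), NonFiction (id 4, lev 1), SciFi (id 11, lev 1).
Iteration 2: rows with parent_id in {3,4,11} -> Drama (id 6, lev 2), Card (id 7, lev 2).
Iteration 3: rows with parent_id in {6,7} -> Rock (id 8, lev 3), Video (id 9, lev 3), Comedy (id 10, lev 3).
Iteration 4: rows with parent_id in {8,9,10} -> All (id 12, lev 4), Sports (id 13, lev 4).
Iteration 5: no rows with parent_id in {12,13}; recursion stops.
Total rows emitted: 11.

11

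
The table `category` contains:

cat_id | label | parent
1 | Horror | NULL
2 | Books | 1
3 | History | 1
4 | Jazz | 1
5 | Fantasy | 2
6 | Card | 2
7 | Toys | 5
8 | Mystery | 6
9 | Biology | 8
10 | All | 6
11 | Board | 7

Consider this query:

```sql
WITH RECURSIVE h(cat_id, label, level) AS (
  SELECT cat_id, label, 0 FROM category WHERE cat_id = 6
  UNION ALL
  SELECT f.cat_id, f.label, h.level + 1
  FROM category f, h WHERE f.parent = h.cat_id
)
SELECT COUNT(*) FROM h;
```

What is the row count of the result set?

4

Base: cat_id=6 (Card) at level 0.
Iteration 1: rows with parent in {6} -> Mystery (id 8, level 1), All (id 10, level 1).
Iteration 2: rows with parent in {8,10} -> Biology (id 9, level 2).
Iteration 3: no rows with parent in {9}; recursion stops.
Total rows emitted: 4.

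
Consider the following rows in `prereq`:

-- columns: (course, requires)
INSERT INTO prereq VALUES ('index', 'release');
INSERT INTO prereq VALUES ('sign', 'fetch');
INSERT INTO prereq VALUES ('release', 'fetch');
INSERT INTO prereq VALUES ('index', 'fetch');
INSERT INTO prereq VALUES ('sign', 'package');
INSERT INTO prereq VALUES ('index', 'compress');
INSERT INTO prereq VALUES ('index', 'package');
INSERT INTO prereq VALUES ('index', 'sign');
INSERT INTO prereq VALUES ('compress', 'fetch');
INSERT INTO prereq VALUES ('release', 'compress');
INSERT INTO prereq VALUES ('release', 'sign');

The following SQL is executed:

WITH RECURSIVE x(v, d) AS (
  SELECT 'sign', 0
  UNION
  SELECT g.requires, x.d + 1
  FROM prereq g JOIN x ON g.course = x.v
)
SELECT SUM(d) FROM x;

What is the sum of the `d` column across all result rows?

Base: (sign, d=0).
Iteration 1: edges from {sign} -> (fetch, d=1), (package, d=1).
Iteration 2: no outgoing edges from {fetch,package}; recursion stops.
SUM(d) = 0 + 1 + 1 = 2.

2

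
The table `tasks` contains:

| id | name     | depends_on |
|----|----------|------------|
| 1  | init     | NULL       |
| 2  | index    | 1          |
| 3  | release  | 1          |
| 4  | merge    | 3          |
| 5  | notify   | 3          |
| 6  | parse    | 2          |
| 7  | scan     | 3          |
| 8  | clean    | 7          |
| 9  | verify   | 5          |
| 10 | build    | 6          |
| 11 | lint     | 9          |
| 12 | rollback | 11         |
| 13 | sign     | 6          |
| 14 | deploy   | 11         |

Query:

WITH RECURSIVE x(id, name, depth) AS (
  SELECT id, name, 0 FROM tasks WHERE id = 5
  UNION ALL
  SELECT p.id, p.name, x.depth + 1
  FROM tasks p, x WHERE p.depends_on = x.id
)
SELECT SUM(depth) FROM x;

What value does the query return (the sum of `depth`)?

Base: id=5 (notify) at depth 0.
Iteration 1: rows with depends_on in {5} -> verify (id 9, depth 1).
Iteration 2: rows with depends_on in {9} -> lint (id 11, depth 2).
Iteration 3: rows with depends_on in {11} -> rollback (id 12, depth 3), deploy (id 14, depth 3).
Iteration 4: no rows with depends_on in {12,14}; recursion stops.
SUM(depth) = 0 + 1 + 2 + 3 + 3 = 9.

9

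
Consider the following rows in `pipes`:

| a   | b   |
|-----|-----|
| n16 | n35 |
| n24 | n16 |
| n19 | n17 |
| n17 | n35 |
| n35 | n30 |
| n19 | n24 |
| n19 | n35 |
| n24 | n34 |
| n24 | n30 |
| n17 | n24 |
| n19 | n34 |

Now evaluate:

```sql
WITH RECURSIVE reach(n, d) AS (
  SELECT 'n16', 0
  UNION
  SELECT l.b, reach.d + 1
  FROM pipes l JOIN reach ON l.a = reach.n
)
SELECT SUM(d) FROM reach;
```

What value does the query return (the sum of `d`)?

3

Base: (n16, d=0).
Iteration 1: edges from {n16} -> (n35, d=1).
Iteration 2: edges from {n35} -> (n30, d=2).
Iteration 3: no outgoing edges from {n30}; recursion stops.
SUM(d) = 0 + 1 + 2 = 3.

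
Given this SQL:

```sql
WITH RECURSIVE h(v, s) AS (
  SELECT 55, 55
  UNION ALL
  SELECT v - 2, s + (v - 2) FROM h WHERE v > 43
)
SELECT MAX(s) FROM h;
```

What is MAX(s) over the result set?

343

Base: v=55, s=55.
Iteration 1: 55 > 43 holds -> v = 55 - 2 = 53, s = 55 + 53 = 108.
Iteration 2: 53 > 43 holds -> v = 53 - 2 = 51, s = 108 + 51 = 159.
Iteration 3: 51 > 43 holds -> v = 51 - 2 = 49, s = 159 + 49 = 208.
Iteration 4: 49 > 43 holds -> v = 49 - 2 = 47, s = 208 + 47 = 255.
Iteration 5: 47 > 43 holds -> v = 47 - 2 = 45, s = 255 + 45 = 300.
Iteration 6: 45 > 43 holds -> v = 45 - 2 = 43, s = 300 + 43 = 343.
Iteration 7: 43 > 43 fails; recursion stops.
s values: 55, 108, 159, 208, 255, 300, 343; the maximum is 343.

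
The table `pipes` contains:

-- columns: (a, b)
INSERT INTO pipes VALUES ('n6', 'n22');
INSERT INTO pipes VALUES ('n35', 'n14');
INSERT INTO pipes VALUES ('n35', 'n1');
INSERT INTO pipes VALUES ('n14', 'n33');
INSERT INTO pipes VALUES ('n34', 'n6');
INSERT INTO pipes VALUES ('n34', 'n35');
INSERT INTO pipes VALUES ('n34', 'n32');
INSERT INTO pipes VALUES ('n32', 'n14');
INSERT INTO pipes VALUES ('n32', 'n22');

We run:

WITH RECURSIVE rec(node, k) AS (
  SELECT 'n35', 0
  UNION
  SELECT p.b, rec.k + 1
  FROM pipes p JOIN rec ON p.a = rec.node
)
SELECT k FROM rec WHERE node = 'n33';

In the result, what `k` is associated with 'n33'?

2

Base: (n35, k=0).
Iteration 1: edges from {n35} -> (n1, k=1), (n14, k=1).
Iteration 2: edges from {n1,n14} -> (n33, k=2).
Iteration 3: no outgoing edges from {n33}; recursion stops.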